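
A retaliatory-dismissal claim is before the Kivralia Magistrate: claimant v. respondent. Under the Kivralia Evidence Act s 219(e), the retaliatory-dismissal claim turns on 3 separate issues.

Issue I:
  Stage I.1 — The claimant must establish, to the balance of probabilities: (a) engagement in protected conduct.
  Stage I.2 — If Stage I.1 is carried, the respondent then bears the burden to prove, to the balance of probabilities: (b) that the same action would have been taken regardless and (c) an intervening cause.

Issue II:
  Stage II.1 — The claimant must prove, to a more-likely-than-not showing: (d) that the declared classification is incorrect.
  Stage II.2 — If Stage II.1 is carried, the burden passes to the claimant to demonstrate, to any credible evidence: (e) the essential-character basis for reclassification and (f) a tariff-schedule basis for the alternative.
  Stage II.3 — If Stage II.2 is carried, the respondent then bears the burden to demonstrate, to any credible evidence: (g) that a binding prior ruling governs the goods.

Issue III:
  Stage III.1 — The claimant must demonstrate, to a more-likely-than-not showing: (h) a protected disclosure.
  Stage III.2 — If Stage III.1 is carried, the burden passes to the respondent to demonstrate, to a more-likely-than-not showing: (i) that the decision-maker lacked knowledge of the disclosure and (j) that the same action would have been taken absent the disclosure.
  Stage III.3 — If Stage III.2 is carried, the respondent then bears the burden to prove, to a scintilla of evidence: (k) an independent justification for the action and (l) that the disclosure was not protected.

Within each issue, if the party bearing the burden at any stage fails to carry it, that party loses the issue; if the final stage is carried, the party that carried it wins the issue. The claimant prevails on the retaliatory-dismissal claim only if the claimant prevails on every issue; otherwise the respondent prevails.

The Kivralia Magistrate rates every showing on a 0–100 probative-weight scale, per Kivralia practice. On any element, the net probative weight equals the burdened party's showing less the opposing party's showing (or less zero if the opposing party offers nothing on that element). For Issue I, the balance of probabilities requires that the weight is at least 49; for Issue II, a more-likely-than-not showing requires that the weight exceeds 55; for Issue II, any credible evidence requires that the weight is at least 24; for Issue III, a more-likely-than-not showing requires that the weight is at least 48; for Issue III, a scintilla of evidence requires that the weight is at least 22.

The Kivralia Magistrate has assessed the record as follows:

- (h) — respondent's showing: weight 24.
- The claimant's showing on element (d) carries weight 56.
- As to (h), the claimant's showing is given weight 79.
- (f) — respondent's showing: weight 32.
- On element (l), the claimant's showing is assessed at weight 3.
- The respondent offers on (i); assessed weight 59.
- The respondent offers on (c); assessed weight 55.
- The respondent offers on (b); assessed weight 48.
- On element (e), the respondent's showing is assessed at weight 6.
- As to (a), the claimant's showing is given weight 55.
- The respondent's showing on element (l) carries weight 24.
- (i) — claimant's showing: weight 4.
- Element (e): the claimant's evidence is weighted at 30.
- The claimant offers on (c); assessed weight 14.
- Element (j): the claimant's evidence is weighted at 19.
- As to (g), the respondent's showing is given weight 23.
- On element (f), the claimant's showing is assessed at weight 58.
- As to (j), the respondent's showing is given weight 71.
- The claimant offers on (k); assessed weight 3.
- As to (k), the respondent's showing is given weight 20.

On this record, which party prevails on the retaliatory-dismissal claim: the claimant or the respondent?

— Issue I —
At Stage I.1 the claimant must meet the balance of probabilities (weight is at least 49): on (a) the weight is 55, which does reach 49, so (a) meets the standard.
  Stage I.1 is satisfied; the onus moves to the respondent.
At Stage I.2 the respondent must meet the balance of probabilities (weight is at least 49): on (b) the weight is 48, < 49, so (b) does not meet the standard; on (c) the weight is 55 less the opposing 14 gives net 41, which does not reach 49, so (c) does not meet the standard.
  Stage I.2 not carried; the respondent fails its burden.
The analysis ends at Stage I.2; the claimant prevails on this issue.
— Issue II —
Stage II.1 — burden on claimant; standard: a more-likely-than-not showing (weight exceeds 55).
    (d): 56 > 55 [met]
  Stage II.1 carried; the burden remains with the claimant.
Stage II.2 — burden on claimant; standard: any credible evidence (weight is at least 24).
    (e): 30 − 6 = 24 ≥ 24 [met]
    (f): 58 − 32 = 26 ≥ 24 [met]
  Stage II.2 is satisfied; the onus moves to the respondent.
Stage II.3 — burden on respondent; standard: any credible evidence (weight is at least 24).
    (g): 23 < 24 [not met]
  The respondent does not carry Stage II.3.
The claimant prevails on this issue.
— Issue III —
Stage III.1 — burden on claimant; standard: a more-likely-than-not showing (weight is at least 48).
    (h): 79 − 24 = 55 ≥ 48 [met]
  Stage III.1 carried; the burden shifts to the respondent.
Stage III.2 — burden on respondent; standard: a more-likely-than-not showing (weight is at least 48).
    (i): 59 − 4 = 55 ≥ 48 [met]
    (j): 71 − 19 = 52 ≥ 48 [met]
  Stage III.2 is satisfied; the respondent continues to bear the burden.
Stage III.3 — burden on respondent; standard: a scintilla of evidence (weight is at least 22).
    (k): 20 − 3 = 17 < 22 [not met]
    (l): 24 − 3 = 21 < 22 [not met]
  Stage III.3 not carried; the respondent fails its burden.
The analysis ends at Stage III.3; the claimant prevails on this issue.
Per-issue: Issue I → claimant; Issue II → claimant; Issue III → claimant. The claimant must prevail on every issue; overall, the claimant prevails.

claimant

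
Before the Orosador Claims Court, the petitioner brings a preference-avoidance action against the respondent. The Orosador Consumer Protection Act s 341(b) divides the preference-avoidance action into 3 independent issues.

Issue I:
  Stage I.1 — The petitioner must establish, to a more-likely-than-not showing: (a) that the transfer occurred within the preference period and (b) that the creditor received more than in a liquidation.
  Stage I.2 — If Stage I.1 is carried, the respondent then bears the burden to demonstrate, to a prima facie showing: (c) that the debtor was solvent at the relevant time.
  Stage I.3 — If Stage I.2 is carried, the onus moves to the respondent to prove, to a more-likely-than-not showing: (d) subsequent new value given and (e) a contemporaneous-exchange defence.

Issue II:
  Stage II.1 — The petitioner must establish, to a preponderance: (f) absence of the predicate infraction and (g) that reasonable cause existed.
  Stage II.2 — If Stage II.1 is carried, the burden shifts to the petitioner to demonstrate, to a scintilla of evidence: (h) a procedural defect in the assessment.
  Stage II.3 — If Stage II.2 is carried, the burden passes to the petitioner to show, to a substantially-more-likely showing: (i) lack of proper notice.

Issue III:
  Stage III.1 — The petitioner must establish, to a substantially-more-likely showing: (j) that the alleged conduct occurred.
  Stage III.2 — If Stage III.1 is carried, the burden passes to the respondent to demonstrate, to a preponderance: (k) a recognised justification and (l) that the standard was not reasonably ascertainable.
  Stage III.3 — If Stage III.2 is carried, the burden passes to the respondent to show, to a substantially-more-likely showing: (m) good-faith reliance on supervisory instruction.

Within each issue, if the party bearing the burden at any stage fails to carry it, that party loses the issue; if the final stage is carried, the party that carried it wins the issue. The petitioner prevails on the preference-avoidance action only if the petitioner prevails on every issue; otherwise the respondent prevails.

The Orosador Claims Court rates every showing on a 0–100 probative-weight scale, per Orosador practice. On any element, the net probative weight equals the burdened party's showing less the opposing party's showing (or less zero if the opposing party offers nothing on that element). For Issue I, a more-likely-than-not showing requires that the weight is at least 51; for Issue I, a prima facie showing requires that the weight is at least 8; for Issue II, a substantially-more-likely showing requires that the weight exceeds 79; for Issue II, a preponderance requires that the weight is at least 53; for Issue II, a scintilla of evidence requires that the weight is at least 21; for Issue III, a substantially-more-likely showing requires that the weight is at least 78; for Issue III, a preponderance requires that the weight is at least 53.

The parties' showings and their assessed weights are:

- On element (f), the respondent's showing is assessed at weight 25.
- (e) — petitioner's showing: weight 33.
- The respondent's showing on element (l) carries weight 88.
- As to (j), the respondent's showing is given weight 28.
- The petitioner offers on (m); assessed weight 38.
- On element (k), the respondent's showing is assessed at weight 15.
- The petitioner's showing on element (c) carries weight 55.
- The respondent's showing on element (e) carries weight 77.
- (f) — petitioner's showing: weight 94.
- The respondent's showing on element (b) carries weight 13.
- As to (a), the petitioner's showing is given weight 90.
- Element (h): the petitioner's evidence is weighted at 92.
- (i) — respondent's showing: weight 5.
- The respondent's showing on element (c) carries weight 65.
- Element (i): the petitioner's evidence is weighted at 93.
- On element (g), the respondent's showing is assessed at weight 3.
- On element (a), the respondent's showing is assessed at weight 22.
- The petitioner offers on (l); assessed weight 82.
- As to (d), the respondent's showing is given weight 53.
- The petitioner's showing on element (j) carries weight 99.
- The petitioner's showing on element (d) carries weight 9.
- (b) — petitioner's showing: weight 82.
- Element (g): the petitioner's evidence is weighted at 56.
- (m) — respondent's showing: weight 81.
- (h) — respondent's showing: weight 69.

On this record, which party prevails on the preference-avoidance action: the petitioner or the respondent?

respondent

— Issue I —
At Stage I.1 the petitioner must meet a more-likely-than-not showing (weight is at least 51): on (a) the weight is 90 less the opposing 22 gives net 68, which does reach 51, so (a) meets the standard; on (b) the weight is 82 less the opposing 13 gives net 69, which does reach 51, so (b) meets the standard.
  Stage I.1 carried; the burden shifts to the respondent.
At Stage I.2 the respondent must meet a prima facie showing (weight is at least 8): on (c) the weight is 65 less the opposing 55 gives net 10, ≥ 8, so (c) meets the standard.
  Stage I.2 carried; the burden remains with the respondent.
At Stage I.3 the respondent must meet a more-likely-than-not showing (weight is at least 51): on (d) the weight is 53 less the opposing 9 gives net 44, which does not reach 51, so (d) does not meet the standard; on (e) the weight is 77 less the opposing 33 gives net 44, which does not reach 51, so (e) does not meet the standard.
  Stage I.3 not carried; the respondent fails its burden.
So the petitioner prevails on this issue.
— Issue II —
At Stage II.1 the petitioner must meet a preponderance (weight is at least 53): on (f) the weight is 94 less the opposing 25 gives net 69, which does reach 53, so (f) meets the standard; on (g) the weight is 56 less the opposing 3 gives net 53, ≥ 53, so (g) meets the standard.
  Stage II.1 is satisfied; the petitioner continues to bear the burden.
At Stage II.2 the petitioner must meet a scintilla of evidence (weight is at least 21): on (h) the weight is 92 less the opposing 69 gives net 23, ≥ 21, so (h) meets the standard.
  All elements met. The petitioner retains the burden for Stage II.3.
At Stage II.3 the petitioner must meet a substantially-more-likely showing (weight exceeds 79): on (i) the weight is 93 less the opposing 5 gives net 88, which does exceed 79, so (i) meets the standard.
  Stage II.3 carried; the final stage is satisfied.
With every stage satisfied, the petitioner prevails on this issue.
— Issue III —
At Stage III.1 the petitioner must meet a substantially-more-likely showing (weight is at least 78): on (j) the weight is 99 less the opposing 28 gives net 71, < 78, so (j) does not meet the standard.
  Not every element is met, so the petitioner fails to carry Stage III.1.
The respondent prevails on this issue.
Per-issue: Issue I → petitioner; Issue II → petitioner; Issue III → respondent. The petitioner must prevail on every issue; overall, the respondent prevails.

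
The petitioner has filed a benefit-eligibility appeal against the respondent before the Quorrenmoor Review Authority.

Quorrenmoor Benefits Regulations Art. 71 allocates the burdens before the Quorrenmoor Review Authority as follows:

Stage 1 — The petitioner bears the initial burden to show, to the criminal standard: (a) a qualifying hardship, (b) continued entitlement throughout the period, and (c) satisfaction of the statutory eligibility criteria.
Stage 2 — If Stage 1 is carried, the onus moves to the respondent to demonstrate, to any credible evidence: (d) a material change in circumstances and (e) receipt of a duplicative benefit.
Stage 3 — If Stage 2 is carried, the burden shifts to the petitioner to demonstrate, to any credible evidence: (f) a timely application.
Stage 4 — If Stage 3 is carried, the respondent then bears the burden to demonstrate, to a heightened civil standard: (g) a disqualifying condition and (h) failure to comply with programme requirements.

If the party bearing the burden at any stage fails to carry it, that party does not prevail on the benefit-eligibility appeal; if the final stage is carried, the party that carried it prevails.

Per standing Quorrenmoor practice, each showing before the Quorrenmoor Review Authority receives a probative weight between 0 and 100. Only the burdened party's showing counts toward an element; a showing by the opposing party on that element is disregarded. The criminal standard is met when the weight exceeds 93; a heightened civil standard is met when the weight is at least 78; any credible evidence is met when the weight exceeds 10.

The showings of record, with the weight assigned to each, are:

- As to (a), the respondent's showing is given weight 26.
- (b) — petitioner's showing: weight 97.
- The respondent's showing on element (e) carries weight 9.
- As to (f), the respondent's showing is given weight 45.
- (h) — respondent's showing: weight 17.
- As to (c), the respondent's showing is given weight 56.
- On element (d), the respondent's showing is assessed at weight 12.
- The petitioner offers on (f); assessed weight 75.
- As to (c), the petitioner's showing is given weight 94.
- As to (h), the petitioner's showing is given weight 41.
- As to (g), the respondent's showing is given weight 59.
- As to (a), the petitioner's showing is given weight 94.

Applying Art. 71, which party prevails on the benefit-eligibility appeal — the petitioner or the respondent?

petitioner

Stage 1 (petitioner, the criminal standard, weight exceeds 93): (a) 94 (respondent's 26 disregarded) > 93 — meets; (b) 97 > 93 — meets; (c) 94 (respondent's 56 disregarded) > 93 — meets.
  The petitioner carries Stage 1; the respondent now bears the burden.
Stage 2 (respondent, any credible evidence, weight exceeds 10): (d) 12 > 10 — meets; (e) 9 ≤ 10 — fails.
  Not every element is met, so the respondent fails to carry Stage 2.
The analysis ends at Stage 2; the petitioner prevails.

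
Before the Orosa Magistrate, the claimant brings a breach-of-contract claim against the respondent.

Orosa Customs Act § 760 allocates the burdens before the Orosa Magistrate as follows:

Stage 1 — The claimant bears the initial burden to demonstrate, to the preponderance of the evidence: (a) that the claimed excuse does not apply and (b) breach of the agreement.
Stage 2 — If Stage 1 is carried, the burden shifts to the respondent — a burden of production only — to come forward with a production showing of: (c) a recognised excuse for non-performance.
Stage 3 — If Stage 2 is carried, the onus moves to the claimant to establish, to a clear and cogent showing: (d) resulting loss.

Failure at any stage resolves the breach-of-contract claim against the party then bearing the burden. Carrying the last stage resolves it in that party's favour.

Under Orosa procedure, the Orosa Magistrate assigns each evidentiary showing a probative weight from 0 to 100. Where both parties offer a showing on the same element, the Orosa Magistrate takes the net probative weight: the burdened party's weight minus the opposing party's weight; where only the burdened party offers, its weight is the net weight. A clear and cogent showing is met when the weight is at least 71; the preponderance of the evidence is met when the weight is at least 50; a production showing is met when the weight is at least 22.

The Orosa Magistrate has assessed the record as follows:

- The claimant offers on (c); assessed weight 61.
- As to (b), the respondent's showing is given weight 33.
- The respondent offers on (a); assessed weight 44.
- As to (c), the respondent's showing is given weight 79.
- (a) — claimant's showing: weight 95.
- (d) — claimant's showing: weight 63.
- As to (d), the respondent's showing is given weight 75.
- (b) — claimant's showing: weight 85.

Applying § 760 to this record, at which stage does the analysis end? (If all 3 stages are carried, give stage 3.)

stage 2

At Stage 1 the claimant must meet the preponderance of the evidence (weight is at least 50): on (a) the weight is 95 less the opposing 44 gives net 51, which does reach 50, so (a) meets the standard; on (b) the weight is 85 less the opposing 33 gives net 52, which does reach 50, so (b) meets the standard.
  All elements met. The burden passes to the respondent.
At Stage 2 the respondent must meet a production showing (weight is at least 22): on (c) the weight is 79 less the opposing 61 gives net 18, < 22, so (c) does not meet the standard.
  The respondent does not carry Stage 2.
So the claimant prevails.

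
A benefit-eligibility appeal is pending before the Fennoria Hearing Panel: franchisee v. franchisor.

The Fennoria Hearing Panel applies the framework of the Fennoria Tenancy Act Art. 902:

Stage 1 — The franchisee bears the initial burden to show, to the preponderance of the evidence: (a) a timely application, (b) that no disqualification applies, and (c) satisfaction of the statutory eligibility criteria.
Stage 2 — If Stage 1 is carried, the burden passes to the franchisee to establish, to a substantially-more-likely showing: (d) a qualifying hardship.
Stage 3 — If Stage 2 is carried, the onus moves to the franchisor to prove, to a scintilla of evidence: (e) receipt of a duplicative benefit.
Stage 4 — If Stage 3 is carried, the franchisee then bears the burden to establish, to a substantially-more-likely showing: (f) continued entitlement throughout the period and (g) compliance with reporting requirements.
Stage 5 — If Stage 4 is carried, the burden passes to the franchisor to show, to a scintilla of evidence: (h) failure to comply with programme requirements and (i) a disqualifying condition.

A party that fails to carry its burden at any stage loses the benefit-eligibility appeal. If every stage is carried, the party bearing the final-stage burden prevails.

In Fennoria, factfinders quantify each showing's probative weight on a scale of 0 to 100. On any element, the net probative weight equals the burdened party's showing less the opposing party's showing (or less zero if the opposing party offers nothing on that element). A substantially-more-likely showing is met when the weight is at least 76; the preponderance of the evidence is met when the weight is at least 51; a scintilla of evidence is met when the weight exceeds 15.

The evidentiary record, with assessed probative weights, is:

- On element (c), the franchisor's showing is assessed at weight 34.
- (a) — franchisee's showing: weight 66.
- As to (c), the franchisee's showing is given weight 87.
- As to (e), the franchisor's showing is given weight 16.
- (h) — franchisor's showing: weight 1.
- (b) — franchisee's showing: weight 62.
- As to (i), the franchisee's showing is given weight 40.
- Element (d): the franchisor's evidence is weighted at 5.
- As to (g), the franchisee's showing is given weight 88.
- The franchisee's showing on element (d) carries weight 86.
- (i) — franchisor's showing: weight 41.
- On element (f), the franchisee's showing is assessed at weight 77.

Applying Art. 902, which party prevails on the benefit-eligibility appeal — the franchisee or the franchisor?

franchisee

Stage 1 — burden on franchisee; standard: the preponderance of the evidence (weight is at least 51).
    (a): 66 ≥ 51 [met]
    (b): 62 ≥ 51 [met]
    (c): 87 − 34 = 53 ≥ 51 [met]
  Stage 1 is satisfied; the franchisee continues to bear the burden.
Stage 2 — burden on franchisee; standard: a substantially-more-likely showing (weight is at least 76).
    (d): 86 − 5 = 81 ≥ 76 [met]
  All elements met. The burden passes to the franchisor.
Stage 3 — burden on franchisor; standard: a scintilla of evidence (weight exceeds 15).
    (e): 16 > 15 [met]
  Stage 3 carried; the burden shifts to the franchisee.
Stage 4 — burden on franchisee; standard: a substantially-more-likely showing (weight is at least 76).
    (f): 77 ≥ 76 [met]
    (g): 88 ≥ 76 [met]
  Stage 4 carried; the burden shifts to the franchisor.
Stage 5 — burden on franchisor; standard: a scintilla of evidence (weight exceeds 15).
    (h): 1 ≤ 15 [not met]
    (i): 41 − 40 = 1 ≤ 15 [not met]
  Stage 5 not carried; the franchisor fails its burden.
The analysis ends at Stage 5; the franchisee prevails.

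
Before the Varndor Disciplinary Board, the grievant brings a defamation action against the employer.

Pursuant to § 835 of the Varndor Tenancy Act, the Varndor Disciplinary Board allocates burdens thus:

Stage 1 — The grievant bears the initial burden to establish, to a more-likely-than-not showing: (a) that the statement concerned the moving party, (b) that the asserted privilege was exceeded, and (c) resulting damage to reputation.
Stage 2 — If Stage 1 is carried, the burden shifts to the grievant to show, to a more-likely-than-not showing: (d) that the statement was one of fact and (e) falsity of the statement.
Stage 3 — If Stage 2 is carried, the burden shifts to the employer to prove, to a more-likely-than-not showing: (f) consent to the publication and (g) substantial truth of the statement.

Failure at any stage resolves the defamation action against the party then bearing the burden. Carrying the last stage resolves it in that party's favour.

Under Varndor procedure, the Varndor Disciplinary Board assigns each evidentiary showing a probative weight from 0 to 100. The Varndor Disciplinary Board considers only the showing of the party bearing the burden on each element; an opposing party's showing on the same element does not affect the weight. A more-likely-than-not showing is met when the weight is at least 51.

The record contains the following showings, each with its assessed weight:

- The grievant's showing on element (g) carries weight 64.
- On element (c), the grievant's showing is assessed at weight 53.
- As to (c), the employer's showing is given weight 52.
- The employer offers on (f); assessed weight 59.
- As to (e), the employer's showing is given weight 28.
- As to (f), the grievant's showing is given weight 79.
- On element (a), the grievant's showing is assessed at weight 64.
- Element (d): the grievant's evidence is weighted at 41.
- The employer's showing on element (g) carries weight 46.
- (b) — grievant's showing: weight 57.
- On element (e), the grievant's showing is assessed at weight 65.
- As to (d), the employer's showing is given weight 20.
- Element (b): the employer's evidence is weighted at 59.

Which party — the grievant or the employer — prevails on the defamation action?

Stage 1 — burden on grievant; standard: a more-likely-than-not showing (weight is at least 51).
    (a): 64 ≥ 51 [met]
    (b): 57 (employer's 59 disregarded) ≥ 51 [met]
    (c): 53 (employer's 52 disregarded) ≥ 51 [met]
  Stage 1 carried; the burden remains with the grievant.
Stage 2 — burden on grievant; standard: a more-likely-than-not showing (weight is at least 51).
    (d): 41 (employer's 20 disregarded) < 51 [not met]
    (e): 65 (employer's 28 disregarded) ≥ 51 [met]
  Not every element is met, so the grievant fails to carry Stage 2.
The analysis ends at Stage 2; the employer prevails.

employer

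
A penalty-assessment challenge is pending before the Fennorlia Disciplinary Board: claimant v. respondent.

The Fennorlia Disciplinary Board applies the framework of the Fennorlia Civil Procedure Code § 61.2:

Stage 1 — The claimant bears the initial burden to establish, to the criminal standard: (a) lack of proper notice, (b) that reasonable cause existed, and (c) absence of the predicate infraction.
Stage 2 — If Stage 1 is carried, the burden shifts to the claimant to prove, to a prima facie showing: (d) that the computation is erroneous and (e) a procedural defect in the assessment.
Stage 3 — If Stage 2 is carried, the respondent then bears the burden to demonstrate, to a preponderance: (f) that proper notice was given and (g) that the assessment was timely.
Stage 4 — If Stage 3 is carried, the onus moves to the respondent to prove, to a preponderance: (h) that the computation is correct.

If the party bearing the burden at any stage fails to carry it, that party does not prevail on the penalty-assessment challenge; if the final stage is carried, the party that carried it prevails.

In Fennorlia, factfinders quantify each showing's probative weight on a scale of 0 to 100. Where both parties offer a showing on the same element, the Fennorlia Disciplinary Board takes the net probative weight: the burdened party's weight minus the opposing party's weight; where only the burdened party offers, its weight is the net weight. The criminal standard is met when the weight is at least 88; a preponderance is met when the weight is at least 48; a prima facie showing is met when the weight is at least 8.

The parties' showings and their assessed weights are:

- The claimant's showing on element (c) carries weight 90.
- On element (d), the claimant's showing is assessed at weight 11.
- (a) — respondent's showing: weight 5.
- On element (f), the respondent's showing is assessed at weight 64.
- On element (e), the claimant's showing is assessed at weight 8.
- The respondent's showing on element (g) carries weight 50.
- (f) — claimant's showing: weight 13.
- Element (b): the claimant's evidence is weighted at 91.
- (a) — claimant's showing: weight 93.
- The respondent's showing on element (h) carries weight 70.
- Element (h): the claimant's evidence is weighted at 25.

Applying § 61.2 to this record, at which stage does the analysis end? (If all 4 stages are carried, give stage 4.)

At Stage 1 the claimant must meet the criminal standard (weight is at least 88): on (a) the weight is 93 less the opposing 5 gives net 88, which does reach 88, so (a) meets the standard; on (b) the weight is 91, which does reach 88, so (b) meets the standard; on (c) the weight is 90, ≥ 88, so (c) meets the standard.
  Stage 1 is satisfied; the claimant continues to bear the burden.
At Stage 2 the claimant must meet a prima facie showing (weight is at least 8): on (d) the weight is 11, which does reach 8, so (d) meets the standard; on (e) the weight is 8, which does reach 8, so (e) meets the standard.
  Stage 2 carried; the burden shifts to the respondent.
At Stage 3 the respondent must meet a preponderance (weight is at least 48): on (f) the weight is 64 less the opposing 13 gives net 51, which does reach 48, so (f) meets the standard; on (g) the weight is 50, which does reach 48, so (g) meets the standard.
  All elements met. The respondent retains the burden for Stage 4.
At Stage 4 the respondent must meet a preponderance (weight is at least 48): on (h) the weight is 70 less the opposing 25 gives net 45, which does not reach 48, so (h) does not meet the standard.
  The respondent does not carry Stage 4.
The analysis ends at Stage 4; the claimant prevails.

stage 4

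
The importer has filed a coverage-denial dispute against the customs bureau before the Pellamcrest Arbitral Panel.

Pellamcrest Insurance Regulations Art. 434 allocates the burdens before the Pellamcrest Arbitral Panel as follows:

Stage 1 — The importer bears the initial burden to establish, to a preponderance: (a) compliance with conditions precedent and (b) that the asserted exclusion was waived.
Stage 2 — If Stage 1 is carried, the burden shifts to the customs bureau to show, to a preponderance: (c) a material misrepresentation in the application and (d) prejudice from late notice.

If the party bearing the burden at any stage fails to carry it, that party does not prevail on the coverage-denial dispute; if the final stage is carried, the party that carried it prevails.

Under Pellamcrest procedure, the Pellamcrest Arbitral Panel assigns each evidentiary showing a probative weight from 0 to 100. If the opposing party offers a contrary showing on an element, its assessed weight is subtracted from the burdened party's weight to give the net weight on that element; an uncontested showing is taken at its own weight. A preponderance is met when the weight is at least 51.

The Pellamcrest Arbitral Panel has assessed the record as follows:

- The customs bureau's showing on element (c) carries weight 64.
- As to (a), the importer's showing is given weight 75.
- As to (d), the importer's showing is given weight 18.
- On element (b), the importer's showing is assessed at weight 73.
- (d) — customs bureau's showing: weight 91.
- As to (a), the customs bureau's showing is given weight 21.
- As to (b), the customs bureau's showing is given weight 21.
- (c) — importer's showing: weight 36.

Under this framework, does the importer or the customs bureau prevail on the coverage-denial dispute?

importer

At Stage 1 the importer must meet a preponderance (weight is at least 51): on (a) the weight is 75 less the opposing 21 gives net 54, which does reach 51, so (a) meets the standard; on (b) the weight is 73 less the opposing 21 gives net 52, ≥ 51, so (b) meets the standard.
  Stage 1 is satisfied; the onus moves to the customs bureau.
At Stage 2 the customs bureau must meet a preponderance (weight is at least 51): on (c) the weight is 64 less the opposing 36 gives net 28, which does not reach 51, so (c) does not meet the standard; on (d) the weight is 91 less the opposing 18 gives net 73, which does reach 51, so (d) meets the standard.
  The customs bureau does not carry Stage 2.
The importer prevails.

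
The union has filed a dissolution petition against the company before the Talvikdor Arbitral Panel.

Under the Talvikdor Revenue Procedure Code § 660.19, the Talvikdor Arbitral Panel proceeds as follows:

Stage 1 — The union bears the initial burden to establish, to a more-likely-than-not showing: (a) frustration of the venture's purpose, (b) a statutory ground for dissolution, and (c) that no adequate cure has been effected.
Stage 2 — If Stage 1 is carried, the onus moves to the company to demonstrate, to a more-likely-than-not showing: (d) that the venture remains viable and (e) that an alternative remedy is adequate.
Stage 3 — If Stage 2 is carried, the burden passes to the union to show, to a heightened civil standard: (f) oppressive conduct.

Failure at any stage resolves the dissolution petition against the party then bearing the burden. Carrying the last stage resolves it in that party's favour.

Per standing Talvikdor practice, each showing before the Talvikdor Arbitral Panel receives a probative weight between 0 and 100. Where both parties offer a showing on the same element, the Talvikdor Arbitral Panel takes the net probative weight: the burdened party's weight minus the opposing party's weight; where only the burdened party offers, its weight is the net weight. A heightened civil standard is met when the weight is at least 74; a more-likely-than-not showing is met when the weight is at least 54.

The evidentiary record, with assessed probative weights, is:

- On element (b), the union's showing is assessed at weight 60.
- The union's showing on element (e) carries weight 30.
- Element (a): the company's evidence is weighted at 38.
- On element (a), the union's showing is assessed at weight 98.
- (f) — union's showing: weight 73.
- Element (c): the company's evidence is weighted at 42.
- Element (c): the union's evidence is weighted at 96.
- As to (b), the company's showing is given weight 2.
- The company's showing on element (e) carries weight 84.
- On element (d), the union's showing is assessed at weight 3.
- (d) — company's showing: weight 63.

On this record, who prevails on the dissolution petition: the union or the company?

Stage 1 (union, a more-likely-than-not showing, weight is at least 54): (a) net 98−38=60 ≥ 54 — meets; (b) net 60−2=58 ≥ 54 — meets; (c) net 96−42=54 ≥ 54 — meets.
  Stage 1 carried; the burden shifts to the company.
Stage 2 (company, a more-likely-than-not showing, weight is at least 54): (d) net 63−3=60 ≥ 54 — meets; (e) net 84−30=54 ≥ 54 — meets.
  All elements met. The burden passes to the union.
Stage 3 (union, a heightened civil standard, weight is at least 74): (f) 73 < 74 — fails.
  The union does not carry Stage 3.
The analysis ends at Stage 3; the company prevails.

company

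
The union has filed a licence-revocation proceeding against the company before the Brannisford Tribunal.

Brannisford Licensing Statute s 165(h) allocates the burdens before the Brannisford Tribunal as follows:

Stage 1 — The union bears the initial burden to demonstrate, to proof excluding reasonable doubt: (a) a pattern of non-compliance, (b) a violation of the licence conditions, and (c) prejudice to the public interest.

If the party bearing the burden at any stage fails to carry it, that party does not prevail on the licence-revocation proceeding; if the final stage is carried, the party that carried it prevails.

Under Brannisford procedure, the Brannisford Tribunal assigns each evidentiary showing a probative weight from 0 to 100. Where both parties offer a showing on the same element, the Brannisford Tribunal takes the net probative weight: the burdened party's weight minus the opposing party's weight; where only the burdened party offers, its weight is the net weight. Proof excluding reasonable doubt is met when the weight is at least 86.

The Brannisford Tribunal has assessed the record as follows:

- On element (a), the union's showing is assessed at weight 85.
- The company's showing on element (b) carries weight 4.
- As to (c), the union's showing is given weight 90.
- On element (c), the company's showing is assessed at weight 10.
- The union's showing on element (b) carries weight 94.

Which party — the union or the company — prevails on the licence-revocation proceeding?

company

Stage 1 (union, proof excluding reasonable doubt, weight is at least 86): (a) 85 < 86 — fails; (b) net 94−4=90 ≥ 86 — meets; (c) net 90−10=80 < 86 — fails.
  Not every element is met, so the union fails to carry Stage 1.
The company prevails.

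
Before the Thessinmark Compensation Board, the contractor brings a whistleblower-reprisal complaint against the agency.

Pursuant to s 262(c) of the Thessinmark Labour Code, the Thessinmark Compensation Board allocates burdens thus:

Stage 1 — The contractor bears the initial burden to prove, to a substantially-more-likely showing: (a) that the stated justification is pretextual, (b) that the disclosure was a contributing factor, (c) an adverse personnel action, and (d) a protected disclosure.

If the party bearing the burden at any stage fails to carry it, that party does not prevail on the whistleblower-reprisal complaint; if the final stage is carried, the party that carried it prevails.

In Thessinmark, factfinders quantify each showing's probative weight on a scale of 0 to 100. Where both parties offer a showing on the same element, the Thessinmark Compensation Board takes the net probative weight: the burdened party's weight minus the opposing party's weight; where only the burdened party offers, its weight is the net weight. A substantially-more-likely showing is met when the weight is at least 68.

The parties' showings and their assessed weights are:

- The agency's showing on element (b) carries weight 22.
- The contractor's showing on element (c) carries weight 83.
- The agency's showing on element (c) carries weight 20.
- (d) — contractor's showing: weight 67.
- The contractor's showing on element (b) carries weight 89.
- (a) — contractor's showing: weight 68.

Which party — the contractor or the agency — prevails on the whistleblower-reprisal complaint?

agency

Stage 1 — burden on contractor; standard: a substantially-more-likely showing (weight is at least 68).
    (a): 68 ≥ 68 [met]
    (b): 89 − 22 = 67 < 68 [not met]
    (c): 83 − 20 = 63 < 68 [not met]
    (d): 67 < 68 [not met]
  Not every element is met, so the contractor fails to carry Stage 1.
So the agency prevails.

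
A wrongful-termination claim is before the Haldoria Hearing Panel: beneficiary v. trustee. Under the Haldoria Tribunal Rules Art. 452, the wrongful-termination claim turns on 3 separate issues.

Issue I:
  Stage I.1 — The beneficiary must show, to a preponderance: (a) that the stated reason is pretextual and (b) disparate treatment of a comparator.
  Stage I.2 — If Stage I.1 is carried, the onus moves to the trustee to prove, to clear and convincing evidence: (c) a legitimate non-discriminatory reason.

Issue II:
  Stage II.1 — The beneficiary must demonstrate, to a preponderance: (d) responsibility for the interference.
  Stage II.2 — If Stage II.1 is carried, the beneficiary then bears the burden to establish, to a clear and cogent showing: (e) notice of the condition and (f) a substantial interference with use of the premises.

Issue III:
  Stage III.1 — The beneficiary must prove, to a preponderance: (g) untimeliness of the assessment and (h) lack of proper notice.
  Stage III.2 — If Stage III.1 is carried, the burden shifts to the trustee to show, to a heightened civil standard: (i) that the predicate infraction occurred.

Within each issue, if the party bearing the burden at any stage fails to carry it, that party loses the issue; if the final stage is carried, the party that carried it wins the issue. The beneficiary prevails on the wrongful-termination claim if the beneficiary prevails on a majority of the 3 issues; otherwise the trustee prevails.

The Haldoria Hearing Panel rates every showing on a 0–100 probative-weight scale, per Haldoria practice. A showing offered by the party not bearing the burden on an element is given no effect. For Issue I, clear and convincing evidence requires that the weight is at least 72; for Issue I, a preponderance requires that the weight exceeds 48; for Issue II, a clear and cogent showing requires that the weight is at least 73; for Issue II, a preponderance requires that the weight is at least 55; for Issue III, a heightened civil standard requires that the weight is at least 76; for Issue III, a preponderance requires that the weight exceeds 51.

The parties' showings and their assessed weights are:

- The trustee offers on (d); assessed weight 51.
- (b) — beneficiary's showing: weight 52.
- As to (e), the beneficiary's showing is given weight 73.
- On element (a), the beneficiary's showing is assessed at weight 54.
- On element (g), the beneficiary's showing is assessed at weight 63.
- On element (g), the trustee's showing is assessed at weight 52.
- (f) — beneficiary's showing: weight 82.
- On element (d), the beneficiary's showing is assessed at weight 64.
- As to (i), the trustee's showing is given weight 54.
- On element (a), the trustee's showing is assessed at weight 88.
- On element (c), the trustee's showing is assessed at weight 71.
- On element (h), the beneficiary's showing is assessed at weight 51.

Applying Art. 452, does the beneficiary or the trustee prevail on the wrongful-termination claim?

— Issue I —
At Stage I.1 the beneficiary must meet a preponderance (weight exceeds 48): on (a) the weight is 54 (the trustee's 88 is given no effect), > 48, so (a) meets the standard; on (b) the weight is 52, > 48, so (b) meets the standard.
  Stage I.1 carried; the burden shifts to the trustee.
At Stage I.2 the trustee must meet clear and convincing evidence (weight is at least 72): on (c) the weight is 71, < 72, so (c) does not meet the standard.
  Not every element is met, so the trustee fails to carry Stage I.2.
The analysis ends at Stage I.2; the beneficiary prevails on this issue.
— Issue II —
Stage II.1 (beneficiary, a preponderance, weight is at least 55): (d) 64 (trustee's 51 disregarded) ≥ 55 — meets.
  Stage II.1 is satisfied; the beneficiary continues to bear the burden.
Stage II.2 (beneficiary, a clear and cogent showing, weight is at least 73): (e) 73 ≥ 73 — meets; (f) 82 ≥ 73 — meets.
  All elements met at the final stage.
Every stage carried; the beneficiary prevails on this issue.
— Issue III —
At Stage III.1 the beneficiary must meet a preponderance (weight exceeds 51): on (g) the weight is 63 (the trustee's 52 is given no effect), > 51, so (g) meets the standard; on (h) the weight is 51, ≤ 51, so (h) does not meet the standard.
  The beneficiary does not carry Stage III.1.
So the trustee prevails on this issue.
Per-issue: Issue I → beneficiary; Issue II → beneficiary; Issue III → trustee. The beneficiary must prevail on a majority of issues; overall, the beneficiary prevails.

beneficiary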